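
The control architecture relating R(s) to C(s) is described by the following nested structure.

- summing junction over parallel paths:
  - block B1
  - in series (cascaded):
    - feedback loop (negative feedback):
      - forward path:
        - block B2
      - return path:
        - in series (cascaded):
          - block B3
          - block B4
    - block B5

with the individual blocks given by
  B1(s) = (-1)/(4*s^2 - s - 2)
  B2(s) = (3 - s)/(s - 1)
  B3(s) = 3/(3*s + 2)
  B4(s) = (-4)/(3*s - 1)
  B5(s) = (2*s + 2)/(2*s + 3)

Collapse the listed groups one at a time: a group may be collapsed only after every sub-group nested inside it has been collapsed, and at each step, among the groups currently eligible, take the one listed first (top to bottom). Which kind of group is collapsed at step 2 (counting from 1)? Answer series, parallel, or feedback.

(1) multiply B3, B4 (series)
(2) collapse the loop (B2 forward, (B3*B4) return)
(3) combine [B2/(1+B2*(B3*B4))], B5 in series
(4) sum the parallel branches B1, ([B2/(1+B2*(B3*B4))]*B5)
At step 2 the group reduced is feedback.

Final answer: feedback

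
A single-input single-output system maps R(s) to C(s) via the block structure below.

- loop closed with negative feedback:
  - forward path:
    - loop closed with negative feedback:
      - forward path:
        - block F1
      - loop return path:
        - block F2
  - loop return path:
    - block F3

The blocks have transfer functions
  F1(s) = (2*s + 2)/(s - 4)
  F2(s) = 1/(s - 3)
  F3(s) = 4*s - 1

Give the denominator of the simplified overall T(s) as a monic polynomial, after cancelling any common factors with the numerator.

Step 1. reduce the feedback loop with forward F1 and return F2 = (2*s^2 - 4*s - 6)/(s^2 - 5*s + 14)
Step 2. reduce the feedback loop with forward [F1/(1+F1*F2)] and return F3 = (2*s^2 - 4*s - 6)/(8*s^3 - 17*s^2 - 25*s + 20)
That last expression is T(s), already simplified. Scaling its denominator by 1/8 (the reciprocal of the leading coefficient) yields the monic denominator.

Hence the answer: s^3 - 17*s^2/8 - 25*s/8 + 5/2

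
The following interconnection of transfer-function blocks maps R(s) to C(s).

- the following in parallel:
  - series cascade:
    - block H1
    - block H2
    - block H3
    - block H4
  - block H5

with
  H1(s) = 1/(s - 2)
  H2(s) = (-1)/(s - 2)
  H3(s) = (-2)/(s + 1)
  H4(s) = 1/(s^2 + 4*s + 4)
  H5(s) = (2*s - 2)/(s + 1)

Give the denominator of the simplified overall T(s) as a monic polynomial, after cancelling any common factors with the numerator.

First reduce the diagram to T(s).

(1) reduce the series chain H1, H2, H3, H4 = 2/(s^5 + s^4 - 8*s^3 - 8*s^2 + 16*s + 16)
(2) sum the parallel branches (H1*H2*H3*H4), H5 = (2*s^5 - 2*s^4 - 16*s^3 + 16*s^2 + 32*s - 30)/(s^5 + s^4 - 8*s^3 - 8*s^2 + 16*s + 16)
The result of step 2 is T(s) in lowest terms. Its denominator already has leading coefficient 1, so it is monic as it stands.

Answer: s^5 + s^4 - 8*s^3 - 8*s^2 + 16*s + 16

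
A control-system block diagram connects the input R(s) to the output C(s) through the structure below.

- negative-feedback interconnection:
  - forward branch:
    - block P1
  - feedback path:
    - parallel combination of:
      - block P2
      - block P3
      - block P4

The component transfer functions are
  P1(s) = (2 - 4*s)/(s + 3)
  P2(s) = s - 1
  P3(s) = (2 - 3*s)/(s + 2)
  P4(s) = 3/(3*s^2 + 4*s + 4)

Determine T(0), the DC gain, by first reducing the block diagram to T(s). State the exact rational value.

Step 1: add P2, P3, P4 (parallel), giving (3*s^4 - 2*s^3 - 4*s^2 - 5*s + 6)/(3*s^3 + 10*s^2 + 12*s + 8)
Step 2: collapse the loop (P1 forward, (P2+P3+P4) return), giving (12*s^4 + 34*s^3 + 28*s^2 + 8*s - 16)/(12*s^5 - 17*s^4 - 31*s^3 - 54*s^2 - 10*s - 36)
That last expression is T(s); at s = 0 only the constant terms survive, so T(0) = -16/(-36) = 4/9.

Answer: 4/9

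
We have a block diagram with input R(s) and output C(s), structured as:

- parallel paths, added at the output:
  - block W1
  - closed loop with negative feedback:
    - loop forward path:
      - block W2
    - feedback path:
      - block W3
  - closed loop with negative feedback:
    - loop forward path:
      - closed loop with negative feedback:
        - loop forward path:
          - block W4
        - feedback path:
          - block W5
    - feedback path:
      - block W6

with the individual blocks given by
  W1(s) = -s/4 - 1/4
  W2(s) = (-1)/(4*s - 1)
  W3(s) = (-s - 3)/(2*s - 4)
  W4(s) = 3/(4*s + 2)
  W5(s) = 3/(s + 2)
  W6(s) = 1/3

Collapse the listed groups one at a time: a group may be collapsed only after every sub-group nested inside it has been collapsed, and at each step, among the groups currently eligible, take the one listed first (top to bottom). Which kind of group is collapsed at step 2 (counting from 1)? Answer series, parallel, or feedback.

Answer: feedback

Working:
[1] reduce the feedback loop with forward W2 and return W3
[2] reduce the feedback loop with forward W4 and return W5
[3] feedback reduction of [W4/(1+W4*W5)], W6
[4] sum the parallel branches W1, [W2/(1+W2*W3)], [[W4/(1+W4*W5)]/(1+[W4/(1+W4*W5)]*W6)]
Step 2: feedback.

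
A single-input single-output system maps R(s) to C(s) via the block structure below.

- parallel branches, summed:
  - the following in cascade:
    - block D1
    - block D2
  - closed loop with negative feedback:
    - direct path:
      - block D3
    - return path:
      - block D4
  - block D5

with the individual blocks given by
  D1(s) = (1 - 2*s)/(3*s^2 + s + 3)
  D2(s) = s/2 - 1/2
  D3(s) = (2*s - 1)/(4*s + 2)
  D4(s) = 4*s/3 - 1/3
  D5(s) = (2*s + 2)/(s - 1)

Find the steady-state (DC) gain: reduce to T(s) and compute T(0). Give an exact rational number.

First reduce the diagram to T(s).

Step 1 - reduce the series chain D1, D2 = (-2*s^2 + 3*s - 1)/(6*s^2 + 2*s + 6)
Step 2 - apply the feedback formula to D3, D4 = (6*s - 3)/(8*s^2 + 6*s + 7)
Step 3 - sum the parallel branches (D1*D2), [D3/(1+D3*D4)], D5 = (80*s^5 + 264*s^4 + 250*s^3 + 359*s^2 + 114*s + 109)/(48*s^5 + 4*s^4 + 50*s^3 - 52*s^2 - 8*s - 42)
Evaluating the step-3 result (the overall T(s)) at s = 0 gives T(0) = 109/(-42) = -109/42.

Answer: -109/42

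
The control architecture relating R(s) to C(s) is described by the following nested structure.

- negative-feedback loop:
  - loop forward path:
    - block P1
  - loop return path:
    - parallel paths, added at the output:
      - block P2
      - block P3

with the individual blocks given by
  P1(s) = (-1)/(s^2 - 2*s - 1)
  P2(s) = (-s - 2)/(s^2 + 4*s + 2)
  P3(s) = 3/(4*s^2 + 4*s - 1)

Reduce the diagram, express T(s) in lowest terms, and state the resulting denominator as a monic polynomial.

Step 1. combine P2, P3 in parallel -> (-4*s^3 - 9*s^2 + 5*s + 8)/(4*s^4 + 20*s^3 + 23*s^2 + 4*s - 2)
Step 2. close the feedback loop around P1, (P2+P3) -> (-4*s^4 - 20*s^3 - 23*s^2 - 4*s + 2)/(4*s^6 + 12*s^5 - 21*s^4 - 58*s^3 - 24*s^2 - 5*s - 6)
No further cancellation is possible in the step-2 result, so that is T(s). Its denominator becomes monic after dividing by the leading coefficient 4.

Hence the answer: s^6 + 3*s^5 - 21*s^4/4 - 29*s^3/2 - 6*s^2 - 5*s/4 - 3/2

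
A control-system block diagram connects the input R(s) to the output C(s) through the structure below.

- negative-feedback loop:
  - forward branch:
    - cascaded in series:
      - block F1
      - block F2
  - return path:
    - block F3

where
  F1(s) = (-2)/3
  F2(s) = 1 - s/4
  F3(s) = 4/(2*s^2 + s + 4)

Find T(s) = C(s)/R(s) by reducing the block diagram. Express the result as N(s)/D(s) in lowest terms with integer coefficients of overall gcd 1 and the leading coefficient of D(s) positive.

Step 1. series reduction of F1, F2; result s/6 - 2/3
Step 2. reduce the feedback loop with forward (F1*F2) and return F3: this yields T(s), and no further normalization is needed

Answer: (2*s^3 - 7*s^2 - 16)/(12*s^2 + 10*s + 8)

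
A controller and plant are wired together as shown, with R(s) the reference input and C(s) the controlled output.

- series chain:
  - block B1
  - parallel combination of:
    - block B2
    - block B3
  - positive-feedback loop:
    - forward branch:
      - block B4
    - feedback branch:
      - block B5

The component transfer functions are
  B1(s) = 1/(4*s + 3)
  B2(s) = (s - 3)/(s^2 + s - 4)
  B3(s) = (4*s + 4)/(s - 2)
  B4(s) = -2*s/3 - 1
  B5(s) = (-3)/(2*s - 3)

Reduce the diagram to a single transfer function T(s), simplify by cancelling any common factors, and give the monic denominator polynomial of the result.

Reducing step by step:

Step 1 - parallel reduction of B2, B3; result (4*s^3 + 9*s^2 - 17*s - 10)/(s^3 - s^2 - 6*s + 8)
Step 2 - apply the feedback formula to B4, B5; result 2*s^2/9 - 1/2
Step 3 - reduce the series chain B1, (B2+B3), [B4/(1-B4*B5)]; result (16*s^5 + 36*s^4 - 104*s^3 - 121*s^2 + 153*s + 90)/(72*s^4 - 18*s^3 - 486*s^2 + 252*s + 432)
T(s) is the step-3 result (common factors already cancelled). Leading coefficient of the denominator: 72. Divide through by 72 for the monic polynomial.

Answer: s^4 - s^3/4 - 27*s^2/4 + 7*s/2 + 6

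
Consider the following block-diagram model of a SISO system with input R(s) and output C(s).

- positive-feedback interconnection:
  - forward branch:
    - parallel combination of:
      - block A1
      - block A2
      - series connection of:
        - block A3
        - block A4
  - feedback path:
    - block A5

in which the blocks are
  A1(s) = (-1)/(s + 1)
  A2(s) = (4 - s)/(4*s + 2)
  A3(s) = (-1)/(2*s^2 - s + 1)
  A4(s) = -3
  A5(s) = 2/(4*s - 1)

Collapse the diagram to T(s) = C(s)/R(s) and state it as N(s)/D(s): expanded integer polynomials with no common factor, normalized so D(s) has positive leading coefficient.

The answer is (-8*s^5 - 2*s^4 + 65*s^3 + 44*s^2 + 17*s - 8)/(32*s^5 + 28*s^4 + 2*s^3 - 18*s^2 - 26*s - 18).

Reasoning:
(1) cascade A3, A4 -> 3/(2*s^2 - s + 1)
(2) reduce the parallel group A1, A2, (A3*A4) -> (-2*s^4 - s^3 + 16*s^2 + 15*s + 8)/(8*s^4 + 8*s^3 + 2*s^2 + 4*s + 2)
(3) collapse the loop ((A1+A2+(A3*A4)) forward, A5 return) - this is the overall T(s), already in the required normalized form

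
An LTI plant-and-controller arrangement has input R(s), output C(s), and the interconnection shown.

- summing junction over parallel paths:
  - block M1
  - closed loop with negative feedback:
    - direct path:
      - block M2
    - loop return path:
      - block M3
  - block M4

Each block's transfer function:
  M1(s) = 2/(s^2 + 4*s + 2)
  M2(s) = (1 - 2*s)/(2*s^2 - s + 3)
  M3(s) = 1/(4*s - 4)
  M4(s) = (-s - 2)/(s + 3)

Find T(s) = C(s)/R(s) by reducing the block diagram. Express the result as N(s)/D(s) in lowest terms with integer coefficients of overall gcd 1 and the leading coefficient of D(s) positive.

[1] reduce the feedback loop with forward M2 and return M3 = (-8*s^2 + 12*s - 4)/(8*s^3 - 12*s^2 + 14*s - 11)
[2] add M1, [M2/(1+M2*M3)], M4 (parallel) - this is the overall T(s), already in the required normalized form

Hence the answer: (-8*s^6 - 44*s^5 - 50*s^4 + 7*s^3 + 22*s^2 + 132*s - 46)/(8*s^6 + 44*s^5 + 42*s^4 - 33*s^3 + 47*s^2 - 70*s - 66)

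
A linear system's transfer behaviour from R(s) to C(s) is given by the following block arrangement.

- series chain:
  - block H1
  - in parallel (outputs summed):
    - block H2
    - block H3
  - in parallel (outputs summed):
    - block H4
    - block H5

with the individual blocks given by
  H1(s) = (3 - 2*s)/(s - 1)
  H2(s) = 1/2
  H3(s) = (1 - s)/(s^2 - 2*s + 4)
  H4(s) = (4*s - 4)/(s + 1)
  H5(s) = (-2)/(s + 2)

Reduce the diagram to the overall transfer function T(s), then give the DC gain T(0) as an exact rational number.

The answer is 45/4.

Reasoning:
(1) combine H2, H3 in parallel; result (s^2 - 4*s + 6)/(2*s^2 - 4*s + 8)
(2) parallel reduction of H4, H5; result (4*s^2 + 2*s - 10)/(s^2 + 3*s + 2)
(3) cascade H1, (H2+H3), (H4+H5); result (-4*s^5 + 20*s^4 - 27*s^3 - 43*s^2 + 138*s - 90)/(s^5 - s^3 + 8*s^2 - 8)
That last expression is T(s); at s = 0 only the constant terms survive, so T(0) = -90/(-8) = 45/4.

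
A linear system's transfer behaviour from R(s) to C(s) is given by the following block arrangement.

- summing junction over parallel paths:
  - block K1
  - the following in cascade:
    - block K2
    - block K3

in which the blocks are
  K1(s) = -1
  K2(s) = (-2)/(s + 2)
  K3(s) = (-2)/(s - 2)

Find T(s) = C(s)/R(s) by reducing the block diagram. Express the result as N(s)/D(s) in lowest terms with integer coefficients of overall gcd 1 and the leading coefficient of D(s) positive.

1. reduce the series chain K2, K3 = 4/(s^2 - 4)
2. combine K1, (K2*K3) in parallel; the result is T(s) itself (integer coefficients, no common factor, positive leading denominator coefficient)

Final answer: (8 - s^2)/(s^2 - 4)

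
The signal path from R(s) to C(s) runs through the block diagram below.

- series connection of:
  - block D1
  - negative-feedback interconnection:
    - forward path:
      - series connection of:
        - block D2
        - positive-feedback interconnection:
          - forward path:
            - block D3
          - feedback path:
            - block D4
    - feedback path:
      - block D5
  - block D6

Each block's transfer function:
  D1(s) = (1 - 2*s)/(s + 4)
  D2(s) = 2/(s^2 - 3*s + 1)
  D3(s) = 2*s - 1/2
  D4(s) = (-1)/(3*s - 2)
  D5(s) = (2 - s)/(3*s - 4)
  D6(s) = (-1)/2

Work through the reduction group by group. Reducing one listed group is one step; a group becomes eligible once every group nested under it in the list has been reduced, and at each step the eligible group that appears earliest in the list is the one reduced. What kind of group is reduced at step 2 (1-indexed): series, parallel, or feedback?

Answer: series

Working:
(1) collapse the loop (D3 forward, D4 return)
(2) cascade D2, [D3/(1-D3*D4)]
(3) collapse the loop ((D2*[D3/(1-D3*D4)]) forward, D5 return)
(4) reduce the series chain D1, [(D2*[D3/(1-D3*D4)])/(1+(D2*[D3/(1-D3*D4)])*D5)], D6
At step 2 the group reduced is series.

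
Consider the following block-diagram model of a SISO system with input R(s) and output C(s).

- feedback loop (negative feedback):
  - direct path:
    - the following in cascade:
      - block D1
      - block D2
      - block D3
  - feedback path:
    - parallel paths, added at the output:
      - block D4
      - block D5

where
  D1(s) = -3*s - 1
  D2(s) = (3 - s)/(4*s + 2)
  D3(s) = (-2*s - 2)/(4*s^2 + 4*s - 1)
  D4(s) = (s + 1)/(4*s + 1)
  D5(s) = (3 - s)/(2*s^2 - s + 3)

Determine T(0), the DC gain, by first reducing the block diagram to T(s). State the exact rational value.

[1] cascade D1, D2, D3: (-3*s^3 + 5*s^2 + 11*s + 3)/(8*s^3 + 12*s^2 + 2*s - 1)
[2] combine D4, D5 in parallel: (2*s^3 - 3*s^2 + 13*s + 6)/(8*s^3 - 2*s^2 + 11*s + 3)
[3] close the feedback loop around (D1*D2*D3), (D4+D5): (-24*s^6 + 46*s^5 + 45*s^4 + 48*s^3 + 130*s^2 + 66*s + 9)/(58*s^6 + 99*s^5 + 48*s^4 + 164*s^3 + 224*s^2 + 100*s + 15)
That last expression is T(s); at s = 0 only the constant terms survive, so T(0) = 9/15 = 3/5.

Therefore the answer is 3/5.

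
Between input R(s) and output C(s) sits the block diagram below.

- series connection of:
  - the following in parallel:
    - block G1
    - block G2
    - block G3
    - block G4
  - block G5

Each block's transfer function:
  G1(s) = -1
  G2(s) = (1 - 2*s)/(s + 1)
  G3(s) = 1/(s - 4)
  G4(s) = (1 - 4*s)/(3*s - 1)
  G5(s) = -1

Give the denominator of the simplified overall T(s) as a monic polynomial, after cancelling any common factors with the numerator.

[1] add G1, G2, G3, G4 (parallel), giving (-13*s^3 + 55*s^2 + 3*s - 5)/(3*s^3 - 10*s^2 - 9*s + 4)
[2] series reduction of (G1+G2+G3+G4), G5, giving (13*s^3 - 55*s^2 - 3*s + 5)/(3*s^3 - 10*s^2 - 9*s + 4)
T(s) is the step-2 result (common factors already cancelled). Leading coefficient of the denominator: 3. Divide through by 3 for the monic polynomial.

Therefore the answer is s^3 - 10*s^2/3 - 3*s + 4/3.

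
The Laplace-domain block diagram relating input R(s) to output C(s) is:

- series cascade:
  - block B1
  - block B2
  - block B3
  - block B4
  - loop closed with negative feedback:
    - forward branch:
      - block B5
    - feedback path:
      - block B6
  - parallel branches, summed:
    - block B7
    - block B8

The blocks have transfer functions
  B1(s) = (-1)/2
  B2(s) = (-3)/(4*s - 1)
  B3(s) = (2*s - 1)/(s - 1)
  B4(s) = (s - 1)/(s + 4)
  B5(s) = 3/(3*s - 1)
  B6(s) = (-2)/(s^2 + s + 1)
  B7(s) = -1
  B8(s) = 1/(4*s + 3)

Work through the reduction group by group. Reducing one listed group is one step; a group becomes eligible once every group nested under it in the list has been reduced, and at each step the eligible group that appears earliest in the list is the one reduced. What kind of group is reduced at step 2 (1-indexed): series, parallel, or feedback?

(1) close the feedback loop around B5, B6
(2) reduce the parallel group B7, B8
(3) multiply B1, B2, B3, B4, [B5/(1+B5*B6)], (B7+B8) (series)
So the answer for step 2 is parallel.

Hence the answer: parallel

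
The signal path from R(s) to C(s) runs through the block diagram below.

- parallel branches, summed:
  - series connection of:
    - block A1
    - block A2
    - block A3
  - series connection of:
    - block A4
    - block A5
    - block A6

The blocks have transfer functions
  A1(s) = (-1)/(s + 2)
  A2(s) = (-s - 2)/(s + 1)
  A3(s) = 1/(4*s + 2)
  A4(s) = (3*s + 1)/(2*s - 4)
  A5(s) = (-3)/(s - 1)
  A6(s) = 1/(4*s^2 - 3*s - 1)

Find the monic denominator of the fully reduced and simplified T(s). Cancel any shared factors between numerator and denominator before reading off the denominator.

Step 1 - multiply A1, A2, A3 (series), giving 1/(4*s^2 + 6*s + 2)
Step 2 - reduce the series chain A4, A5, A6, giving (-9*s - 3)/(8*s^4 - 30*s^3 + 32*s^2 - 6*s - 4)
Step 3 - reduce the parallel group (A1*A2*A3), (A4*A5*A6), giving (4*s^4 - 33*s^3 - 17*s^2 - 21*s - 5)/(16*s^6 - 36*s^5 - 18*s^4 + 54*s^3 + 6*s^2 - 18*s - 4)
Step 3 gives the fully reduced T(s), with no common factor left to cancel. The denominator's leading coefficient is 16, so divide each of its coefficients by 16 to get the monic form.

Hence the answer: s^6 - 9*s^5/4 - 9*s^4/8 + 27*s^3/8 + 3*s^2/8 - 9*s/8 - 1/4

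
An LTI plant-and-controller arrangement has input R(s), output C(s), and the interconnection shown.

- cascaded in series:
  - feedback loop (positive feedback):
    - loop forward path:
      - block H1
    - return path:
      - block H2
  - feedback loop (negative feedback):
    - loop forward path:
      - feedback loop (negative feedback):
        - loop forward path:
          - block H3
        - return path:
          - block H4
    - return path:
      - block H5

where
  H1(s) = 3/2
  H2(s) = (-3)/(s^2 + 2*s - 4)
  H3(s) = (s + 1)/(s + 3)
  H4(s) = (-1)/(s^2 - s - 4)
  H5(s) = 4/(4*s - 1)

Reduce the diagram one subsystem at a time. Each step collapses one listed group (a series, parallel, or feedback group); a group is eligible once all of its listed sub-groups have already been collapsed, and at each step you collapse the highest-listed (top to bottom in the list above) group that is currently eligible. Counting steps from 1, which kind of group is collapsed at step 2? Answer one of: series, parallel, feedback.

Step 1: feedback reduction of H1, H2
Step 2: reduce the feedback loop with forward H3 and return H4
Step 3: reduce the feedback loop with forward [H3/(1+H3*H4)] and return H5
Step 4: reduce the series chain [H1/(1-H1*H2)], [[H3/(1+H3*H4)]/(1+[H3/(1+H3*H4)]*H5)]
Step 2: feedback.

Therefore the answer is feedback.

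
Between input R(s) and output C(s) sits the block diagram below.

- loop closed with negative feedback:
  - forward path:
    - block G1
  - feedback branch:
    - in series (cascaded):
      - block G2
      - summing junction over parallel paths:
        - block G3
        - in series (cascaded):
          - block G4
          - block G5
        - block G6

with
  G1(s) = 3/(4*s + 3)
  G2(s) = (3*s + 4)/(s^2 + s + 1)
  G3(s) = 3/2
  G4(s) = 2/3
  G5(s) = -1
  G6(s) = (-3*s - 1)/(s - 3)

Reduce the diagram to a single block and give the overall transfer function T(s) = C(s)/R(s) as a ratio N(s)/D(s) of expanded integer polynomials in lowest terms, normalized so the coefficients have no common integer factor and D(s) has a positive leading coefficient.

The answer is (6*s^3 - 12*s^2 - 12*s - 18)/(8*s^4 - 10*s^3 - 67*s^2 - 151*s - 102).

Reasoning:
Step 1. series reduction of G4, G5 gives (-2)/3
Step 2. parallel reduction of G3, (G4*G5), G6 gives (-13*s - 21)/(6*s - 18)
Step 3. reduce the series chain G2, (G3+(G4*G5)+G6) gives (-39*s^2 - 115*s - 84)/(6*s^3 - 12*s^2 - 12*s - 18)
Step 4. close the feedback loop around G1, (G2*(G3+(G4*G5)+G6)): this yields T(s), and no further normalization is needed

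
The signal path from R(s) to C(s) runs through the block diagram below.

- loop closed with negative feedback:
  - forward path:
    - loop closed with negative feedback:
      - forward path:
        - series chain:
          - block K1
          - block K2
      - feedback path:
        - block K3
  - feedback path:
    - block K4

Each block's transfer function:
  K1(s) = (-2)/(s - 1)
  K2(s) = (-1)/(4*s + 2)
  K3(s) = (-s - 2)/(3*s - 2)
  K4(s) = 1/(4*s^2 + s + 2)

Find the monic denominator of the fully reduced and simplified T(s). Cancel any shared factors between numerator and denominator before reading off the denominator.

Reducing step by step:

[1] cascade K1, K2 gives 1/(2*s^2 - s - 1)
[2] feedback reduction of (K1*K2), K3 gives (3*s - 2)/(6*s^3 - 7*s^2 - 2*s)
[3] feedback reduction of [(K1*K2)/(1+(K1*K2)*K3)], K4 gives (12*s^3 - 5*s^2 + 4*s - 4)/(24*s^5 - 22*s^4 - 3*s^3 - 16*s^2 - s - 2)
That last expression is T(s), already simplified. Scaling its denominator by 1/24 (the reciprocal of the leading coefficient) yields the monic denominator.

Answer: s^5 - 11*s^4/12 - s^3/8 - 2*s^2/3 - s/24 - 1/12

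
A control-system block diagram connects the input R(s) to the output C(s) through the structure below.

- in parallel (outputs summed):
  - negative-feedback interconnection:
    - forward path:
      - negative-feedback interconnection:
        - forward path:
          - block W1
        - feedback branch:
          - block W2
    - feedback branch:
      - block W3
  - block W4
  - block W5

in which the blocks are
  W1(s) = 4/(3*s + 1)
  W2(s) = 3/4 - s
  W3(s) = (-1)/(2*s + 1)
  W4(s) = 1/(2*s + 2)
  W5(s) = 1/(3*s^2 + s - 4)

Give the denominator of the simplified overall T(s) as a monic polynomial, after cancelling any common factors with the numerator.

Step 1: reduce the feedback loop with forward W1 and return W2 = (-4)/(s - 4)
Step 2: feedback reduction of [W1/(1+W1*W2)], W3 = (-8*s - 4)/(2*s^2 - 7*s)
Step 3: add [[W1/(1+W1*W2)]/(1+[W1/(1+W1*W2)]*W3)], W4, W5 (parallel) = (-42*s^4 - 103*s^3 - 9*s^2 + 102*s + 32)/(12*s^5 - 26*s^4 - 68*s^3 + 26*s^2 + 56*s)
That last expression is T(s), already simplified. Scaling its denominator by 1/12 (the reciprocal of the leading coefficient) yields the monic denominator.

Therefore the answer is s^5 - 13*s^4/6 - 17*s^3/3 + 13*s^2/6 + 14*s/3.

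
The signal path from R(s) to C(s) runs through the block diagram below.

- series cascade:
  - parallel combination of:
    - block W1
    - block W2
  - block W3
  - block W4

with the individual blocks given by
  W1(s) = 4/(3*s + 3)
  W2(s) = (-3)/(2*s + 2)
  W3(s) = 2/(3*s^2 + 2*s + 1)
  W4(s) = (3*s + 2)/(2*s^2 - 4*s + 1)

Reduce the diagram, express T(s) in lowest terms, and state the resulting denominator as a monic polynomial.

[1] combine W1, W2 in parallel: (-1)/(6*s + 6)
[2] multiply (W1+W2), W3, W4 (series): (-3*s - 2)/(18*s^5 - 6*s^4 - 33*s^3 - 15*s^2 - 3*s + 3)
Step 2 gives the fully reduced T(s), with no common factor left to cancel. The denominator's leading coefficient is 18, so divide each of its coefficients by 18 to get the monic form.

Hence the answer: s^5 - s^4/3 - 11*s^3/6 - 5*s^2/6 - s/6 + 1/6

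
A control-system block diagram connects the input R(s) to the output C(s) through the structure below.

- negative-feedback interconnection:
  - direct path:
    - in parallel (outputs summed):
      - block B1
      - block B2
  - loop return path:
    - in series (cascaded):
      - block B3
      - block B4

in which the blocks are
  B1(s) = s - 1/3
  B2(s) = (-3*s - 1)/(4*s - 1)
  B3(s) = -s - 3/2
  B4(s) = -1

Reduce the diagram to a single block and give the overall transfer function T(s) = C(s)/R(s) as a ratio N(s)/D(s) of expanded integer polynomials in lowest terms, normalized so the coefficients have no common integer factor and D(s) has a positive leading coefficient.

Answer: (6*s^2 - 8*s - 1)/(6*s^3 + s^2 - 7*s - 3)

Working:
[1] combine B1, B2 in parallel; result (12*s^2 - 16*s - 2)/(12*s - 3)
[2] multiply B3, B4 (series); result s + 3/2
[3] collapse the loop ((B1+B2) forward, (B3*B4) return), which is the overall transfer function T(s) = C(s)/R(s) in lowest terms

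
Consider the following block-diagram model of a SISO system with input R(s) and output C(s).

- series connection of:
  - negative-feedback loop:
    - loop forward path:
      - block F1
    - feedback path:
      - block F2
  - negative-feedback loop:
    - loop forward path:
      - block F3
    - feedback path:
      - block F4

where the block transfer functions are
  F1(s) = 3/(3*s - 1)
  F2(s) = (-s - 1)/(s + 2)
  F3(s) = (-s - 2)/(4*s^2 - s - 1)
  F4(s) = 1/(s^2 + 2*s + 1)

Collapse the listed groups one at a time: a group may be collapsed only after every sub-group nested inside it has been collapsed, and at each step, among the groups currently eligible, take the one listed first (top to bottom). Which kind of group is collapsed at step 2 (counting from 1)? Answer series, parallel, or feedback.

The answer is feedback.

Reasoning:
Step 1 - collapse the loop (F1 forward, F2 return)
Step 2 - close the feedback loop around F3, F4
Step 3 - cascade [F1/(1+F1*F2)], [F3/(1+F3*F4)]
Step 2 collapses a feedback group.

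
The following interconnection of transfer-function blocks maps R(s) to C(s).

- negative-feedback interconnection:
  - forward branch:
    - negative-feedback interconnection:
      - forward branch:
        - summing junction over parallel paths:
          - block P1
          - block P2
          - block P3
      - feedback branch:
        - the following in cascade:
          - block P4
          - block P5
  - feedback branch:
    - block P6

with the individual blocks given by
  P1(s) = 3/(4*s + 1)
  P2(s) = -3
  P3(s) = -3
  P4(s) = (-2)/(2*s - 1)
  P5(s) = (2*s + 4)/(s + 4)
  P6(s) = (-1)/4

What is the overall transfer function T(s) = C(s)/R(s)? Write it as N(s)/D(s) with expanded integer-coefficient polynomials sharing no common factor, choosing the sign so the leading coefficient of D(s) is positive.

Answer: (-192*s^3 - 696*s^2 + 300*s + 48)/(80*s^3 + 678*s^2 + 705*s + 68)

Working:
Step 1. combine P1, P2, P3 in parallel; result (-24*s - 3)/(4*s + 1)
Step 2. reduce the series chain P4, P5; result (-4*s - 8)/(2*s^2 + 7*s - 4)
Step 3. feedback reduction of (P1+P2+P3), (P4*P5); result (-48*s^3 - 174*s^2 + 75*s + 12)/(8*s^3 + 126*s^2 + 195*s + 20)
Step 4. reduce the feedback loop with forward [(P1+P2+P3)/(1+(P1+P2+P3)*(P4*P5))] and return P6: this yields T(s), and no further normalization is needed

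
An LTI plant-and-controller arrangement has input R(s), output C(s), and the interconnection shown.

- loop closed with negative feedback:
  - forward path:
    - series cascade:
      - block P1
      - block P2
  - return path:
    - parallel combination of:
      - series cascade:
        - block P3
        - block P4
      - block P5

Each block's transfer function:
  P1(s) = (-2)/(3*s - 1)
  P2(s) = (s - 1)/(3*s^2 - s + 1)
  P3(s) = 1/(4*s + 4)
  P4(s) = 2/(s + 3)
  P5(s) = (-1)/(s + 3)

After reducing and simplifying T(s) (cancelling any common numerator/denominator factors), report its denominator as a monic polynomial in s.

Answer: s^5 + 10*s^4/3 + 7*s^3/9 - s^2/9 + 7*s/9 - 4/9

Working:
Step 1: series reduction of P1, P2; result (2 - 2*s)/(9*s^3 - 6*s^2 + 4*s - 1)
Step 2: cascade P3, P4; result 1/(2*s^2 + 8*s + 6)
Step 3: sum the parallel branches (P3*P4), P5; result (-2*s - 1)/(2*s^2 + 8*s + 6)
Step 4: close the feedback loop around (P1*P2), ((P3*P4)+P5); result (-2*s^3 - 6*s^2 + 2*s + 6)/(9*s^5 + 30*s^4 + 7*s^3 - s^2 + 7*s - 4)
T(s) is the step-4 result (common factors already cancelled). Leading coefficient of the denominator: 9. Divide through by 9 for the monic polynomial.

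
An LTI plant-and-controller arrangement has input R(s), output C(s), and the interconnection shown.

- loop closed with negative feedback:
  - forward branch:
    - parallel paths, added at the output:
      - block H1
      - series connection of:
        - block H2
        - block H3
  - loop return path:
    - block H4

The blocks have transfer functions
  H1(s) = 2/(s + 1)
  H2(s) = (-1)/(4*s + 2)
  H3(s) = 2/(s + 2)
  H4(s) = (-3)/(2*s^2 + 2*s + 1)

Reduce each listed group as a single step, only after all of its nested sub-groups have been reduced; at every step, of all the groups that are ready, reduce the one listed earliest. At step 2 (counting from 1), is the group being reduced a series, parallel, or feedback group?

Reducing step by step:

(1) combine H2, H3 in series
(2) add H1, (H2*H3) (parallel)
(3) close the feedback loop around (H1+(H2*H3)), H4
Step 2: parallel.

Answer: parallel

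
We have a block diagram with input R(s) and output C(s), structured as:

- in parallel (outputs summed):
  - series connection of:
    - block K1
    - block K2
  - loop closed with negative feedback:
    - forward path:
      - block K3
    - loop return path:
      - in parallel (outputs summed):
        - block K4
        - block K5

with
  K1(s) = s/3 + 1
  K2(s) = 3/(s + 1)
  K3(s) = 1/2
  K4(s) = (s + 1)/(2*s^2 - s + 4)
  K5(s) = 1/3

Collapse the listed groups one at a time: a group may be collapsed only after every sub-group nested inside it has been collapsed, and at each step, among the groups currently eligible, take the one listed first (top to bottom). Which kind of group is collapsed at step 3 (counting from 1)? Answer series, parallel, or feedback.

Answer: feedback

Working:
(1) multiply K1, K2 (series)
(2) add K4, K5 (parallel)
(3) feedback reduction of K3, (K4+K5)
(4) parallel reduction of (K1*K2), [K3/(1+K3*(K4+K5))]
The group at step 3 is a feedback group.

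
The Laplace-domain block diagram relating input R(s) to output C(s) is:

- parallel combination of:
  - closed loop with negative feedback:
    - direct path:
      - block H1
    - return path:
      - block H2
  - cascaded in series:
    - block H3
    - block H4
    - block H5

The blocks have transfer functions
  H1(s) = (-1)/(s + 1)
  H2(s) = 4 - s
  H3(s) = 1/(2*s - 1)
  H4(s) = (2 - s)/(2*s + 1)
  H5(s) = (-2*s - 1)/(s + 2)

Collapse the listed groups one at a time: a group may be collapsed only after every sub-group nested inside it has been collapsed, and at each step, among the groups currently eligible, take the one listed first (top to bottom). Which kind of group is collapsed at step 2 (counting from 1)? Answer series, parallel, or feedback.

Reducing step by step:

Step 1. close the feedback loop around H1, H2
Step 2. cascade H3, H4, H5
Step 3. add [H1/(1+H1*H2)], (H3*H4*H5) (parallel)
The group at step 2 is a series group.

Answer: series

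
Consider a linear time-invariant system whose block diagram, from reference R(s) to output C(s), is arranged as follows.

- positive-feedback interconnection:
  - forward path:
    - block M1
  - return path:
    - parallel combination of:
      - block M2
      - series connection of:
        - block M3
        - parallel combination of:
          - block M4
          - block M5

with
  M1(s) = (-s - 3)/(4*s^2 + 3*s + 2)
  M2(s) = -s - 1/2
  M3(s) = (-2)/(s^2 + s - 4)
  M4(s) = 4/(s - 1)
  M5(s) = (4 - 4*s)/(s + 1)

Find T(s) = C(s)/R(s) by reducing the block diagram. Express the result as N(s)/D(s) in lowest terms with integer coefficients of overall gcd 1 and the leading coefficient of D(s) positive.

Answer: (-2*s^5 - 8*s^4 + 4*s^3 + 32*s^2 - 2*s - 24)/(6*s^6 + 5*s^5 - 30*s^4 + 16*s^3 + 20*s^2 - 149*s + 4)

Working:
(1) add M4, M5 (parallel) -> (-4*s^2 + 12*s)/(s^2 - 1)
(2) cascade M3, (M4+M5) -> (8*s^2 - 24*s)/(s^4 + s^3 - 5*s^2 - s + 4)
(3) sum the parallel branches M2, (M3*(M4+M5)) -> (-2*s^5 - 3*s^4 + 9*s^3 + 23*s^2 - 55*s - 4)/(2*s^4 + 2*s^3 - 10*s^2 - 2*s + 8)
(4) feedback reduction of M1, (M2+(M3*(M4+M5))) - this is the overall T(s), already in the required normalized form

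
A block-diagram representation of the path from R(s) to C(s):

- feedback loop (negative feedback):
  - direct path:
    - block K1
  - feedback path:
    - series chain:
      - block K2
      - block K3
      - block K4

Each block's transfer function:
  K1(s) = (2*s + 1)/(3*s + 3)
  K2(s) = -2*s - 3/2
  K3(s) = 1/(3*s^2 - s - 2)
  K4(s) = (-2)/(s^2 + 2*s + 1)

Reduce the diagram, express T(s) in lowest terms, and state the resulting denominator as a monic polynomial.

[1] series reduction of K2, K3, K4, giving (4*s + 3)/(3*s^4 + 5*s^3 - s^2 - 5*s - 2)
[2] feedback reduction of K1, (K2*K3*K4), giving (6*s^5 + 13*s^4 + 3*s^3 - 11*s^2 - 9*s - 2)/(9*s^5 + 24*s^4 + 12*s^3 - 10*s^2 - 11*s - 3)
Step 2 gives the fully reduced T(s), with no common factor left to cancel. The denominator's leading coefficient is 9, so divide each of its coefficients by 9 to get the monic form.

Therefore the answer is s^5 + 8*s^4/3 + 4*s^3/3 - 10*s^2/9 - 11*s/9 - 1/3.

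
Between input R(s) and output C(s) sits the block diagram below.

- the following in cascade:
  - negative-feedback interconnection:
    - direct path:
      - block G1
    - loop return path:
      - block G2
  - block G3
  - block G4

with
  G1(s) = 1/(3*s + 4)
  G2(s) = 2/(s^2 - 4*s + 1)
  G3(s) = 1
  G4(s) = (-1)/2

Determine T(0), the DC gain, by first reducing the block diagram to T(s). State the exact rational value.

The answer is -1/12.

Reasoning:
Step 1. close the feedback loop around G1, G2: (s^2 - 4*s + 1)/(3*s^3 - 8*s^2 - 13*s + 6)
Step 2. series reduction of [G1/(1+G1*G2)], G3, G4: (-s^2 + 4*s - 1)/(6*s^3 - 16*s^2 - 26*s + 12)
That last expression is T(s); at s = 0 only the constant terms survive, so T(0) = -1/12.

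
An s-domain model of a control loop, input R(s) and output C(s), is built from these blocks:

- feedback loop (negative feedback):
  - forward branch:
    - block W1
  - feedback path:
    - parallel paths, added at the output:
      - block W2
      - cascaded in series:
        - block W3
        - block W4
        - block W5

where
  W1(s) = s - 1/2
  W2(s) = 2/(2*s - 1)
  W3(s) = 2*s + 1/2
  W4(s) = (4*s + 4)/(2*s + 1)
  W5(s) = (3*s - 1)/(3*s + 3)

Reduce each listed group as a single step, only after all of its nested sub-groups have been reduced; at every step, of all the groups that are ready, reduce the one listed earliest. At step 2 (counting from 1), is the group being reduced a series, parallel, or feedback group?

1. series reduction of W3, W4, W5
2. parallel reduction of W2, (W3*W4*W5)
3. close the feedback loop around W1, (W2+(W3*W4*W5))
Step 2: parallel.

Therefore the answer is parallel.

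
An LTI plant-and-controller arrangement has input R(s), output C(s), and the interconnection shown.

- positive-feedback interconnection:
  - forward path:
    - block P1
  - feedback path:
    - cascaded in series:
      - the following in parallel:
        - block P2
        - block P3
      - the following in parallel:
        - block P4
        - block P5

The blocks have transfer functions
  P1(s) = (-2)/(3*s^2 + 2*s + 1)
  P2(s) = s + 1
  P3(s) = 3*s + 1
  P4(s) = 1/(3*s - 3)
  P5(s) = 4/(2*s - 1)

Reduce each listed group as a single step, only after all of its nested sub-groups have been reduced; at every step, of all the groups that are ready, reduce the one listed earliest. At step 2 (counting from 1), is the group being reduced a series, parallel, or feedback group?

[1] parallel reduction of P2, P3
[2] sum the parallel branches P4, P5
[3] series reduction of (P2+P3), (P4+P5)
[4] collapse the loop (P1 forward, ((P2+P3)*(P4+P5)) return)
Step 2: parallel.

Answer: parallel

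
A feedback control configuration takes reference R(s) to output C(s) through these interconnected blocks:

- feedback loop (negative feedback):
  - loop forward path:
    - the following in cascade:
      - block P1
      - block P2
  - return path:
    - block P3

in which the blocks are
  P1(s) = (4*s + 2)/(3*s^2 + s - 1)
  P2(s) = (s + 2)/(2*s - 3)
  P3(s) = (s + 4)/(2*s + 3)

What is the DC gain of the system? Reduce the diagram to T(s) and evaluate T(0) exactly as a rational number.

The answer is 12/25.

Reasoning:
1. cascade P1, P2: (4*s^2 + 10*s + 4)/(6*s^3 - 7*s^2 - 5*s + 3)
2. close the feedback loop around (P1*P2), P3: (8*s^3 + 32*s^2 + 38*s + 12)/(12*s^4 + 8*s^3 - 5*s^2 + 35*s + 25)
Step 2 gives the overall T(s). Then T(0) = 12/25.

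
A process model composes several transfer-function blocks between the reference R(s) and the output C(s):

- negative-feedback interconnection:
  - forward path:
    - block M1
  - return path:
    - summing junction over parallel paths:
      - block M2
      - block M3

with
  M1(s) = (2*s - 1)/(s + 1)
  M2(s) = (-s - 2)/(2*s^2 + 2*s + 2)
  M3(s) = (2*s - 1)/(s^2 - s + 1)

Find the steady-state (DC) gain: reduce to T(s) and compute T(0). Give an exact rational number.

First reduce the diagram to T(s).

Step 1. combine M2, M3 in parallel = (3*s^3 + s^2 + 3*s - 4)/(2*s^4 + 2*s^2 + 2)
Step 2. close the feedback loop around M1, (M2+M3) = (4*s^5 - 2*s^4 + 4*s^3 - 2*s^2 + 4*s - 2)/(2*s^5 + 8*s^4 + s^3 + 7*s^2 - 9*s + 6)
That last expression is T(s); at s = 0 only the constant terms survive, so T(0) = -2/6 = -1/3.

Answer: -1/3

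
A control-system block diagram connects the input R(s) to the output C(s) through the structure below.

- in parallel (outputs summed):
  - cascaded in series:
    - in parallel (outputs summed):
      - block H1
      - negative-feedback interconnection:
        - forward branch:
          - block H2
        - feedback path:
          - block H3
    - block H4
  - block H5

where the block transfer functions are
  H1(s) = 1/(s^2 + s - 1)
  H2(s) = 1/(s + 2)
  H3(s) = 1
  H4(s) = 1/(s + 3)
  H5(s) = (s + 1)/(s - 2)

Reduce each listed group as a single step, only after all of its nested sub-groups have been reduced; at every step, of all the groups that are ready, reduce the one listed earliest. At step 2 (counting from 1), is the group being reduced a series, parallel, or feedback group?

Reducing step by step:

1. collapse the loop (H2 forward, H3 return)
2. parallel reduction of H1, [H2/(1+H2*H3)]
3. cascade (H1+[H2/(1+H2*H3)]), H4
4. reduce the parallel group ((H1+[H2/(1+H2*H3)])*H4), H5
Step 2: parallel.

Answer: parallel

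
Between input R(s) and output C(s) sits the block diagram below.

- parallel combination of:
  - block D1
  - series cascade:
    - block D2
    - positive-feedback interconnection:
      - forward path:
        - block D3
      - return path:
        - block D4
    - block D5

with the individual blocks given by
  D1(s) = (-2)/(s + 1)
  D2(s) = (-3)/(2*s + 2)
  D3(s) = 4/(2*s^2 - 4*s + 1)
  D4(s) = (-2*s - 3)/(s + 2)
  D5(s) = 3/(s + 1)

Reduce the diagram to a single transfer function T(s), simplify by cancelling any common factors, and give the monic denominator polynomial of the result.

[1] close the feedback loop around D3, D4; result (4*s + 8)/(2*s^3 + s + 14)
[2] multiply D2, [D3/(1-D3*D4)], D5 (series); result (-18*s - 36)/(2*s^5 + 4*s^4 + 3*s^3 + 16*s^2 + 29*s + 14)
[3] sum the parallel branches D1, (D2*[D3/(1-D3*D4)]*D5); result (-4*s^4 - 4*s^3 - 2*s^2 - 48*s - 64)/(2*s^5 + 4*s^4 + 3*s^3 + 16*s^2 + 29*s + 14)
T(s) is the step-3 result (common factors already cancelled). Leading coefficient of the denominator: 2. Divide through by 2 for the monic polynomial.

Therefore the answer is s^5 + 2*s^4 + 3*s^3/2 + 8*s^2 + 29*s/2 + 7.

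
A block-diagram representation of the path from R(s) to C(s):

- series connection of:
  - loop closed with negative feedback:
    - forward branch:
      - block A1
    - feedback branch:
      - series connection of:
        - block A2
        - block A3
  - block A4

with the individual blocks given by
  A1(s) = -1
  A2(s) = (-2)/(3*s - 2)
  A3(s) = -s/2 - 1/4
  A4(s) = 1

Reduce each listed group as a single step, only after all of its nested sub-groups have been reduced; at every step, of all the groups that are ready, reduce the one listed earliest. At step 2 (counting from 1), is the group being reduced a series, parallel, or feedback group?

Step 1. cascade A2, A3
Step 2. feedback reduction of A1, (A2*A3)
Step 3. cascade [A1/(1+A1*(A2*A3))], A4
At step 2 the group reduced is feedback.

Hence the answer: feedback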